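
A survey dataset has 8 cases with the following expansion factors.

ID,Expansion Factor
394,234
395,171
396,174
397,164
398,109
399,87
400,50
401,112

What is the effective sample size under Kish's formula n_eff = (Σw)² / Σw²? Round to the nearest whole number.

7

Σ wᵢ = 234 + 171 + 174 + 164 + 109 + 87 + 50 + 112 = 1101
Σ wᵢ² = 54756 + 29241 + 30276 + 26896 + 11881 + 7569 + 2500 + 12544 = 175663
n_eff = 1101² / 175663 = 1212201 / 175663 = 6.900719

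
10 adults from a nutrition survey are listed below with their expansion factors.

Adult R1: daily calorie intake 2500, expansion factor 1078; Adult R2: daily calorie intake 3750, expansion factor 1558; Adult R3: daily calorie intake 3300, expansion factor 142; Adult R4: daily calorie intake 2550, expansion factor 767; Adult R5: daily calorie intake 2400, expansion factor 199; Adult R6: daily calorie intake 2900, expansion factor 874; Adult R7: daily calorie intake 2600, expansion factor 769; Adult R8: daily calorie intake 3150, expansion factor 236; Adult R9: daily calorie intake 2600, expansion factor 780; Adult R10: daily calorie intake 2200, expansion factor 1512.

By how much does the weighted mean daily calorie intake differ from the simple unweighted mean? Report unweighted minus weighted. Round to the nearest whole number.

Unweighted sum = 2500 + 3750 + 3300 + 2550 + 2400 + 2900 + 2600 + 3150 + 2600 + 2200 = 27950
Unweighted mean = 27950 / 10 = 2795
Weighted sum = 2500×1078 + 3750×1558 + 3300×142 + 2550×767 + 2400×199 + 2900×874 + 2600×769 + 3150×236 + 2600×780 + 2200×1512
  = 22071350
Sum of weights = 1078 + 1558 + 142 + 767 + 199 + 874 + 769 + 236 + 780 + 1512 = 7915
Weighted mean = 22071350 / 7915 = 2788.5471
Difference (unweighted minus weighted) = 6.4529375

6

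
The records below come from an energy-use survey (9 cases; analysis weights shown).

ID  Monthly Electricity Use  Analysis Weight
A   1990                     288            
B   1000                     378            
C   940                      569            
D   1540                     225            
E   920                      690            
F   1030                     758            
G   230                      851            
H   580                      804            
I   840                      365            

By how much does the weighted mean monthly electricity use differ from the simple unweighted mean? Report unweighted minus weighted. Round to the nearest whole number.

Unweighted sum = 1990 + 1000 + 940 + 1540 + 920 + 1030 + 230 + 580 + 840 = 9070
Unweighted mean = 9070 / 9 = 1007.7778
Weighted sum = 1990×288 + 1000×378 + 940×569 + 1540×225 + 920×690 + 1030×758 + 230×851 + 580×804 + 840×365
  = 573120 + 378000 + 534860 + 346500 + 634800 + 780740 + 195730 + 466320 + 306600 = 4216670
Sum of weights = 288 + 378 + 569 + 225 + 690 + 758 + 851 + 804 + 365 = 4928
Weighted mean = 4216670 / 4928 = 855.65544
Difference (unweighted minus weighted) = 152.12234

152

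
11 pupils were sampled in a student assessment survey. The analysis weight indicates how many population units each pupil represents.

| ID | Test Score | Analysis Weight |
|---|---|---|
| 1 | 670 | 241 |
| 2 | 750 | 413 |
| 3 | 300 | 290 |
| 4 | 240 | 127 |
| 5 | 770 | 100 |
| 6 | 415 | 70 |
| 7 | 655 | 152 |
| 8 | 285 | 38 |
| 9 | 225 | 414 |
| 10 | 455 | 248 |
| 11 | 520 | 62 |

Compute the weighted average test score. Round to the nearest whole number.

484

Weighted sum = 670×241 + 750×413 + 300×290 + 240×127 + 770×100 + 415×70 + 655×152 + 285×38 + 225×414 + 455×248 + 520×62
  = 1043370
Sum of weights = 241 + 413 + 290 + 127 + 100 + 70 + 152 + 38 + 414 + 248 + 62 = 2155
Weighted mean = 1043370 / 2155 = 484.16241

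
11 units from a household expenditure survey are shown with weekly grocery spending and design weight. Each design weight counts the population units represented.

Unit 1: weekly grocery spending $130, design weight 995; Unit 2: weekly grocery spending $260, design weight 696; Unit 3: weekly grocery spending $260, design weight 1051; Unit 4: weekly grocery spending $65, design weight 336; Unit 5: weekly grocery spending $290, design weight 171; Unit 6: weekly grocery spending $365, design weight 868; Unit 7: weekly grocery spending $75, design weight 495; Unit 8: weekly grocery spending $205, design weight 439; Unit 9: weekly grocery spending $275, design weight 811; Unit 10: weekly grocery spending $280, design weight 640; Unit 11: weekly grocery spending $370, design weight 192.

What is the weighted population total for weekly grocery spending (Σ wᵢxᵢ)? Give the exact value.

Weighted total = 130×995 + 260×696 + 260×1051 + 65×336 + 290×171 + 365×868 + 75×495 + 205×439 + 275×811 + 280×640 + 370×192
  = 129350 + 180960 + 273260 + 21840 + 49590 + 316820 + 37125 + 89995 + 223025 + 179200 + 71040 = 1572205

1572205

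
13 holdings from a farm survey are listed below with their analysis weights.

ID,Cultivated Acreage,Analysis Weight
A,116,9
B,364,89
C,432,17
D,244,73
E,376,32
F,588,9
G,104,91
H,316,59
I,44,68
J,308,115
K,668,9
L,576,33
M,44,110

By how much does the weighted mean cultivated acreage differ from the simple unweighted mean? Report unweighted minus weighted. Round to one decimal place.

80.2

Unweighted sum = 4180
Unweighted mean = 4180 / 13 = 321.53846
Weighted sum = 172300
Sum of weights = 714
Weighted mean = 172300 / 714 = 241.31653
Difference (unweighted minus weighted) = 80.221935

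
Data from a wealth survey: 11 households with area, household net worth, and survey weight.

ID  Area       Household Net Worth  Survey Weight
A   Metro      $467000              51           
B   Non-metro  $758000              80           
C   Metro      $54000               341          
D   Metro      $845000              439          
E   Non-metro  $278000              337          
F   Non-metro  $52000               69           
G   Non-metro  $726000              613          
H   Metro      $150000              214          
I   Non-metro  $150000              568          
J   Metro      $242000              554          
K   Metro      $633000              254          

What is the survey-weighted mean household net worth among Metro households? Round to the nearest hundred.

Metro rows: A, C, D, H, J, K
Weighted sum = 467000×51 + 54000×341 + 845000×439 + 150000×214 + 242000×554 + 633000×254
  = 23817000 + 18414000 + 370955000 + 32100000 + 134068000 + 160782000 = 740136000
Sum of weights = 51 + 341 + 439 + 214 + 554 + 254 = 1853
Weighted mean = 740136000 / 1853 = 399425.8

399400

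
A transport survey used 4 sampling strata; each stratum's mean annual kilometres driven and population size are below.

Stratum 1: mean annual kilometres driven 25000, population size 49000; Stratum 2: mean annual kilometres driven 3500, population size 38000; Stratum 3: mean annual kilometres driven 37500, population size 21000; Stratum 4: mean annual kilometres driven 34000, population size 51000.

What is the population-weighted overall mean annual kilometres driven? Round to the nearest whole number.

Σ Nₕ·x̄ₕ = 25000×49000 + 3500×38000 + 37500×21000 + 34000×51000
  = 3879500000
Σ Nₕ = 49000 + 38000 + 21000 + 51000 = 159000
Overall mean = 3879500000 / 159000 = 24399.371

24399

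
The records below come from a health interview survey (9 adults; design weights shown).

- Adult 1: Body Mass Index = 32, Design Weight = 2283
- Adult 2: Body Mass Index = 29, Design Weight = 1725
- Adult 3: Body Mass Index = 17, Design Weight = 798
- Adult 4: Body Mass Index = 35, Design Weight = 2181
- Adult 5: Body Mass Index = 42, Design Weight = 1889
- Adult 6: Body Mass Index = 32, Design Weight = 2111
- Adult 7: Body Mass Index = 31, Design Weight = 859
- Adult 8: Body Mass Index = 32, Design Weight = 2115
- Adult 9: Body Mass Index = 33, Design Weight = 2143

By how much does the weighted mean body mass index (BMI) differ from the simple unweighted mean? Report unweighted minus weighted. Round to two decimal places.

Unweighted sum = 283
Unweighted mean = 283 / 9 = 31.444444
Weighted sum = 32×2283 + 29×1725 + 17×798 + 35×2181 + 42×1889 + 32×2111 + 31×859 + 32×2115 + 33×2143
  = 524900
Sum of weights = 2283 + 1725 + 798 + 2181 + 1889 + 2111 + 859 + 2115 + 2143 = 16104
Weighted mean = 524900 / 16104 = 32.594386
Difference (unweighted minus weighted) = -1.149942

-1.15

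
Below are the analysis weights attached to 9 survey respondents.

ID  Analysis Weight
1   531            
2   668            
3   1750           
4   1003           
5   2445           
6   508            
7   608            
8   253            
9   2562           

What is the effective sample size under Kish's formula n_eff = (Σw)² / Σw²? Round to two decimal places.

5.92

Σ wᵢ = 531 + 668 + 1750 + 1003 + 2445 + 508 + 608 + 253 + 2562 = 10328
Σ wᵢ² = 281961 + 446224 + 3062500 + 1006009 + 5978025 + 258064 + 369664 + 64009 + 6563844 = 18030300
n_eff = 10328² / 18030300 = 106667584 / 18030300 = 5.9160183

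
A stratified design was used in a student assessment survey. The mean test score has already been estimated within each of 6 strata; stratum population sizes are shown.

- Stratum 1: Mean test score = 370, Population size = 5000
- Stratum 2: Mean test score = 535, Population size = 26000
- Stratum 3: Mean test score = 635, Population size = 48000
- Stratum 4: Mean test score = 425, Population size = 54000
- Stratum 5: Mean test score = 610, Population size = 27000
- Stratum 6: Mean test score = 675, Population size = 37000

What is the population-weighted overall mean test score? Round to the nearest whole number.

Σ Nₕ·x̄ₕ = 370×5000 + 535×26000 + 635×48000 + 425×54000 + 610×27000 + 675×37000
  = 1850000 + 13910000 + 30480000 + 22950000 + 16470000 + 24975000 = 110635000
Σ Nₕ = 5000 + 26000 + 48000 + 54000 + 27000 + 37000 = 197000
Overall mean = 110635000 / 197000 = 561.59898

562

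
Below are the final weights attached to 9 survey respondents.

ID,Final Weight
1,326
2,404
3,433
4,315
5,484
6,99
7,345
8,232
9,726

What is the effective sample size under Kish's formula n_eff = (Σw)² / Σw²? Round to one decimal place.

Σ wᵢ = 326 + 404 + 433 + 315 + 484 + 99 + 345 + 232 + 726 = 3364
Σ wᵢ² = 106276 + 163216 + 187489 + 99225 + 234256 + 9801 + 119025 + 53824 + 527076 = 1500188
n_eff = 3364² / 1500188 = 11316496 / 1500188 = 7.5433852

7.5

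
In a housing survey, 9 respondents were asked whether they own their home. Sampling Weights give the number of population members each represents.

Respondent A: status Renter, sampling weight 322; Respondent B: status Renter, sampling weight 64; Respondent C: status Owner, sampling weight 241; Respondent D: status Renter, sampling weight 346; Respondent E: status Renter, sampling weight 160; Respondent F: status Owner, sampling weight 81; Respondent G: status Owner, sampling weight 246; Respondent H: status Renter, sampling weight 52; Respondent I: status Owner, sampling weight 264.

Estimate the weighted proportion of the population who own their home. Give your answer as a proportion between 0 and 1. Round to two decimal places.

0.47

Sum of weights for 'Owner' = 241 + 81 + 246 + 264 = 832
Total weight = 322 + 64 + 241 + 346 + 160 + 81 + 246 + 52 + 264 = 1776
Weighted proportion = 832 / 1776 = 0.46846847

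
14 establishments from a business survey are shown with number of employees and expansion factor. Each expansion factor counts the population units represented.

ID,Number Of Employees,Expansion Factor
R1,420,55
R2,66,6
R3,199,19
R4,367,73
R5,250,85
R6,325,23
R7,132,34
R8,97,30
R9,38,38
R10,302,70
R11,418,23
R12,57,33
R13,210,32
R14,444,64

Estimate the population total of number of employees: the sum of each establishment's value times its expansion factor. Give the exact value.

159406

Weighted total = 159406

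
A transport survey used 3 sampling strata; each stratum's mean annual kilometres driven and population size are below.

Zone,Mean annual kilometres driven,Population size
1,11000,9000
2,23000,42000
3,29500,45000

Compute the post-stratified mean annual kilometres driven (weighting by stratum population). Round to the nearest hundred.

Σ Nₕ·x̄ₕ = 11000×9000 + 23000×42000 + 29500×45000
  = 99000000 + 966000000 + 1327500000 = 2392500000
Σ Nₕ = 9000 + 42000 + 45000 = 96000
Overall mean = 2392500000 / 96000 = 24921.875

24900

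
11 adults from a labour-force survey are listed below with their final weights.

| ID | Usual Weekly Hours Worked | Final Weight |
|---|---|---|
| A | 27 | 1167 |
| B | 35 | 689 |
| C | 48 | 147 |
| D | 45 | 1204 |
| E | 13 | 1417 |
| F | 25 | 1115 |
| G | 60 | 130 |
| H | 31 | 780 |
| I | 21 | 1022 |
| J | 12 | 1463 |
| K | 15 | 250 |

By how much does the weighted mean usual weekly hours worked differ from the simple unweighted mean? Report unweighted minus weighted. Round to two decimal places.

4.83

Unweighted sum = 27 + 35 + 48 + 45 + 13 + 25 + 60 + 31 + 21 + 12 + 15 = 332
Unweighted mean = 332 / 11 = 30.181818
Weighted sum = 27×1167 + 35×689 + 48×147 + 45×1204 + 13×1417 + 25×1115 + 60×130 + 31×780 + 21×1022 + 12×1463 + 15×250
  = 31509 + 24115 + 7056 + 54180 + 18421 + 27875 + 7800 + 24180 + 21462 + 17556 + 3750 = 237904
Sum of weights = 1167 + 689 + 147 + 1204 + 1417 + 1115 + 130 + 780 + 1022 + 1463 + 250 = 9384
Weighted mean = 237904 / 9384 = 25.352089
Difference (unweighted minus weighted) = 4.8297295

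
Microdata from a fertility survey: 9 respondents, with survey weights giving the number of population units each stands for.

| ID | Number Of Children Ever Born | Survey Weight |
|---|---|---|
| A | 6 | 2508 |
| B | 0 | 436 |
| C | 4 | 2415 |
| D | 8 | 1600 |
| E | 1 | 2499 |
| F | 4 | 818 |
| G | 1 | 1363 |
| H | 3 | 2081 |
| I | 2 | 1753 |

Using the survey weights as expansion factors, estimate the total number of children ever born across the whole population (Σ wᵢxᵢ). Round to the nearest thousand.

Weighted total = 6×2508 + 0×436 + 4×2415 + 8×1600 + 1×2499 + 4×818 + 1×1363 + 3×2081 + 2×1753
  = 54391

54000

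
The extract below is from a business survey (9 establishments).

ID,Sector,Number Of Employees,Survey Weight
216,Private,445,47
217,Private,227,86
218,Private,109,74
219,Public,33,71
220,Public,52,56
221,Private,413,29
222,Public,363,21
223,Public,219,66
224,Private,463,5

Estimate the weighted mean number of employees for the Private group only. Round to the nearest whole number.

Private rows: 216, 217, 218, 221, 224
Weighted sum = 62795
Sum of weights = 47 + 86 + 74 + 29 + 5 = 241
Weighted mean = 62795 / 241 = 260.56017

261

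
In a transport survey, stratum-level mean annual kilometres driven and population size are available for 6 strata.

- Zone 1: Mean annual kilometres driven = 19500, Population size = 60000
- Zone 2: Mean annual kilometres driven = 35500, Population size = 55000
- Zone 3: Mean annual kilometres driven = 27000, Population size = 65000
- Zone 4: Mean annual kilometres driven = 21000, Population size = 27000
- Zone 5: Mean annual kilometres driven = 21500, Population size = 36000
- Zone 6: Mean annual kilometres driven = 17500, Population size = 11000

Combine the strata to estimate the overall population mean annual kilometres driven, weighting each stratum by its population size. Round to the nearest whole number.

Σ Nₕ·x̄ₕ = 19500×60000 + 35500×55000 + 27000×65000 + 21000×27000 + 21500×36000 + 17500×11000
  = 6411000000
Σ Nₕ = 60000 + 55000 + 65000 + 27000 + 36000 + 11000 = 254000
Overall mean = 6411000000 / 254000 = 25240.157

25240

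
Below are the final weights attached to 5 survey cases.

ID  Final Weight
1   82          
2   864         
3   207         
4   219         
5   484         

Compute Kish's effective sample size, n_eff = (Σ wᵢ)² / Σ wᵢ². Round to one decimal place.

Σ wᵢ = 1856
Σ wᵢ² = 6724 + 746496 + 42849 + 47961 + 234256 = 1078286
n_eff = 1856² / 1078286 = 3444736 / 1078286 = 3.1946404

3.2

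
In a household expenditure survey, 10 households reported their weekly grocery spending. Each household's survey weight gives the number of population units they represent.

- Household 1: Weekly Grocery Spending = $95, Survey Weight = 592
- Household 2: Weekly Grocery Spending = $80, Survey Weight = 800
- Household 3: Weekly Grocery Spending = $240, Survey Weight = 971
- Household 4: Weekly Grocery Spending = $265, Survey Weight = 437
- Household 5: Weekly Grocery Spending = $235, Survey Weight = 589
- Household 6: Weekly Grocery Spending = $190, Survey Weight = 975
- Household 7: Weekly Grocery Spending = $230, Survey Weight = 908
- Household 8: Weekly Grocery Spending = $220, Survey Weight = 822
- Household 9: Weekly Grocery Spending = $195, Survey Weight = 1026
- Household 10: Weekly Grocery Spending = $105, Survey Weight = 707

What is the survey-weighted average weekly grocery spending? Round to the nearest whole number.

Weighted sum = 95×592 + 80×800 + 240×971 + 265×437 + 235×589 + 190×975 + 230×908 + 220×822 + 195×1026 + 105×707
  = 56240 + 64000 + 233040 + 115805 + 138415 + 185250 + 208840 + 180840 + 200070 + 74235 = 1456735
Sum of weights = 592 + 800 + 971 + 437 + 589 + 975 + 908 + 822 + 1026 + 707 = 7827
Weighted mean = 1456735 / 7827 = 186.11665

186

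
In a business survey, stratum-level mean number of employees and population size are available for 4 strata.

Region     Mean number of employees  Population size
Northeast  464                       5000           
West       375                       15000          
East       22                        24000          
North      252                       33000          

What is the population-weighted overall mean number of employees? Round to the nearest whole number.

218

Σ Nₕ·x̄ₕ = 464×5000 + 375×15000 + 22×24000 + 252×33000
  = 2320000 + 5625000 + 528000 + 8316000 = 16789000
Σ Nₕ = 5000 + 15000 + 24000 + 33000 = 77000
Overall mean = 16789000 / 77000 = 218.03896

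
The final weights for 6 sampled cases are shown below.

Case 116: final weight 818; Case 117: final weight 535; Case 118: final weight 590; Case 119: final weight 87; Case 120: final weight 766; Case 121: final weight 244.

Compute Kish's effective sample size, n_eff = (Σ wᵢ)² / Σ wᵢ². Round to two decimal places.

Σ wᵢ = 818 + 535 + 590 + 87 + 766 + 244 = 3040
Σ wᵢ² = 669124 + 286225 + 348100 + 7569 + 586756 + 59536 = 1957310
n_eff = 3040² / 1957310 = 9241600 / 1957310 = 4.7215822

4.72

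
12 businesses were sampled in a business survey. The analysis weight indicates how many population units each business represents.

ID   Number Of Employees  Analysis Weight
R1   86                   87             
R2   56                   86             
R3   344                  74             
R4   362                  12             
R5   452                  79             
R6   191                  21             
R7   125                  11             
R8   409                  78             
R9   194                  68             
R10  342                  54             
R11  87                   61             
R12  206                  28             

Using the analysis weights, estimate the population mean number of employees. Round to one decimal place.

Weighted sum = 86×87 + 56×86 + 344×74 + 362×12 + 452×79 + 191×21 + 125×11 + 409×78 + 194×68 + 342×54 + 87×61 + 206×28
  = 7482 + 4816 + 25456 + 4344 + 35708 + 4011 + 1375 + 31902 + 13192 + 18468 + 5307 + 5768 = 157829
Sum of weights = 87 + 86 + 74 + 12 + 79 + 21 + 11 + 78 + 68 + 54 + 61 + 28 = 659
Weighted mean = 157829 / 659 = 239.49772

239.5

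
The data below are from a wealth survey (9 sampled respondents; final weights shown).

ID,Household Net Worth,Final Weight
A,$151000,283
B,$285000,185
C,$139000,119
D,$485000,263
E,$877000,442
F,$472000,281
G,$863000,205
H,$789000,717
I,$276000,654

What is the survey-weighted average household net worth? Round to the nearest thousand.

Weighted sum = 151000×283 + 285000×185 + 139000×119 + 485000×263 + 877000×442 + 472000×281 + 863000×205 + 789000×717 + 276000×654
  = 42733000 + 52725000 + 16541000 + 127555000 + 387634000 + 132632000 + 176915000 + 565713000 + 180504000 = 1682952000
Sum of weights = 283 + 185 + 119 + 263 + 442 + 281 + 205 + 717 + 654 = 3149
Weighted mean = 1682952000 / 3149 = 534440.14

534000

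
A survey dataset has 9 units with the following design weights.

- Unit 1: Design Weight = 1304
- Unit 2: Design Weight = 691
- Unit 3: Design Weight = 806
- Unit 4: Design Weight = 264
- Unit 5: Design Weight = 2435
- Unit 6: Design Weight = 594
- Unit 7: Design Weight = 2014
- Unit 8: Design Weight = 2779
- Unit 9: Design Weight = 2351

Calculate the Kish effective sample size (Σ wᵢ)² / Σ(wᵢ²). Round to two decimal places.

Σ wᵢ = 1304 + 691 + 806 + 264 + 2435 + 594 + 2014 + 2779 + 2351 = 13238
Σ wᵢ² = 1700416 + 477481 + 649636 + 69696 + 5929225 + 352836 + 4056196 + 7722841 + 5527201 = 26485528
n_eff = 13238² / 26485528 = 175244644 / 26485528 = 6.6166189

6.62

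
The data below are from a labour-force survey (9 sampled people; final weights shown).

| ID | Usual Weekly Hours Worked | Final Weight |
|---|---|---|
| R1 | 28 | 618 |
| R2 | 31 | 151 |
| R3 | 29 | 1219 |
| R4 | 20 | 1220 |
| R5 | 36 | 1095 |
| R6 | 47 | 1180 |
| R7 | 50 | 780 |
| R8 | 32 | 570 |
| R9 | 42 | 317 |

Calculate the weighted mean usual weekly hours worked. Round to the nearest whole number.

Weighted sum = 28×618 + 31×151 + 29×1219 + 20×1220 + 36×1095 + 47×1180 + 50×780 + 32×570 + 42×317
  = 17304 + 4681 + 35351 + 24400 + 39420 + 55460 + 39000 + 18240 + 13314 = 247170
Sum of weights = 618 + 151 + 1219 + 1220 + 1095 + 1180 + 780 + 570 + 317 = 7150
Weighted mean = 247170 / 7150 = 34.569231

35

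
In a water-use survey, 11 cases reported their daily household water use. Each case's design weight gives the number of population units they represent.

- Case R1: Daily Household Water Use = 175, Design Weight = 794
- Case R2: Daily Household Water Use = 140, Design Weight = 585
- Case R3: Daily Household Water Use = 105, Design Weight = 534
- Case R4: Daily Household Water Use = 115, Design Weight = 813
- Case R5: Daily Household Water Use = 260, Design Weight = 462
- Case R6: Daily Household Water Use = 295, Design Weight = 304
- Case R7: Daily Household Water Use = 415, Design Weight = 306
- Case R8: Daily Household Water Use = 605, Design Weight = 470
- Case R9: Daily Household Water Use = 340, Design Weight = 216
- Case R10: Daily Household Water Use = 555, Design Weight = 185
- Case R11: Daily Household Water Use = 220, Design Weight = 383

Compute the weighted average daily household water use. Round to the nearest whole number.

248

Weighted sum = 175×794 + 140×585 + 105×534 + 115×813 + 260×462 + 295×304 + 415×306 + 605×470 + 340×216 + 555×185 + 220×383
  = 138950 + 81900 + 56070 + 93495 + 120120 + 89680 + 126990 + 284350 + 73440 + 102675 + 84260 = 1251930
Sum of weights = 794 + 585 + 534 + 813 + 462 + 304 + 306 + 470 + 216 + 185 + 383 = 5052
Weighted mean = 1251930 / 5052 = 247.80879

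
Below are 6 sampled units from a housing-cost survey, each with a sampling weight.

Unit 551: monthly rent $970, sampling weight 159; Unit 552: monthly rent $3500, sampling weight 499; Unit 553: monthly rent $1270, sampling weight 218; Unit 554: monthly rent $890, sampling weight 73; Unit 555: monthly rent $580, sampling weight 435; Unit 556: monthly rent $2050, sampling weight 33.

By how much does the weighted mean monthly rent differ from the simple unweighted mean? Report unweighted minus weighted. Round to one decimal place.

Unweighted sum = 970 + 3500 + 1270 + 890 + 580 + 2050 = 9260
Unweighted mean = 9260 / 6 = 1543.3333
Weighted sum = 970×159 + 3500×499 + 1270×218 + 890×73 + 580×435 + 2050×33
  = 2562510
Sum of weights = 1417
Weighted mean = 2562510 / 1417 = 1808.4051
Difference (unweighted minus weighted) = -265.07175

-265.1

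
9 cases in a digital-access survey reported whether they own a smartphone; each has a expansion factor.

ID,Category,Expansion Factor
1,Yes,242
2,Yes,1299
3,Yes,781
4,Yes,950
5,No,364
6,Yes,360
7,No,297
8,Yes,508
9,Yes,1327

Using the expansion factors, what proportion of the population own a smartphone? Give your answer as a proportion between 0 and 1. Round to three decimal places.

0.892

Sum of weights for 'Yes' = 242 + 1299 + 781 + 950 + 360 + 508 + 1327 = 5467
Total weight = 6128
Weighted proportion = 5467 / 6128 = 0.89213446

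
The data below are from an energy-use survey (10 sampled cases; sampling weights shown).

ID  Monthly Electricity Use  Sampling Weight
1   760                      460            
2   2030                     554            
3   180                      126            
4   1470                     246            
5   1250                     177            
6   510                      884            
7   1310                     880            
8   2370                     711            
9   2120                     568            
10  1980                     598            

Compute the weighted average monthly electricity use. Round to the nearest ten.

Weighted sum = 760×460 + 2030×554 + 180×126 + 1470×246 + 1250×177 + 510×884 + 1310×880 + 2370×711 + 2120×568 + 1980×598
  = 7756680
Sum of weights = 460 + 554 + 126 + 246 + 177 + 884 + 880 + 711 + 568 + 598 = 5204
Weighted mean = 7756680 / 5204 = 1490.5227

1490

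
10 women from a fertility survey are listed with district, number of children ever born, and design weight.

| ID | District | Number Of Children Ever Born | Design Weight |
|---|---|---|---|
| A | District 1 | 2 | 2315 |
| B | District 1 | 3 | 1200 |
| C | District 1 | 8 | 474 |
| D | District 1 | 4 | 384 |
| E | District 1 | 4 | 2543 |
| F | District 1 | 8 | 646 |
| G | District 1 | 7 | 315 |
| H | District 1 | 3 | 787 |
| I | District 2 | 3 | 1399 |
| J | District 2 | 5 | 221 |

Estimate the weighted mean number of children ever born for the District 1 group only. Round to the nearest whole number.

District 1 rows: A, B, C, D, E, F, G, H
Weighted sum = 2×2315 + 3×1200 + 8×474 + 4×384 + 4×2543 + 8×646 + 7×315 + 3×787
  = 4630 + 3600 + 3792 + 1536 + 10172 + 5168 + 2205 + 2361 = 33464
Sum of weights = 2315 + 1200 + 474 + 384 + 2543 + 646 + 315 + 787 = 8664
Weighted mean = 33464 / 8664 = 3.8624192

4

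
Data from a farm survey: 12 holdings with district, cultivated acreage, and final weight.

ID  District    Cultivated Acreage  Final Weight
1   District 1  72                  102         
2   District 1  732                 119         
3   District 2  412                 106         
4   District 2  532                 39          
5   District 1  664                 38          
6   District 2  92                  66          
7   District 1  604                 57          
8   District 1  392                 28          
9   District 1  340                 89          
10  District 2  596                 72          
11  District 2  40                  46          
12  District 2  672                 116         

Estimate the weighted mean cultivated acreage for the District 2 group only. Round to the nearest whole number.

District 2 rows: 3, 4, 6, 10, 11, 12
Weighted sum = 412×106 + 532×39 + 92×66 + 596×72 + 40×46 + 672×116
  = 193196
Sum of weights = 445
Weighted mean = 193196 / 445 = 434.14831

434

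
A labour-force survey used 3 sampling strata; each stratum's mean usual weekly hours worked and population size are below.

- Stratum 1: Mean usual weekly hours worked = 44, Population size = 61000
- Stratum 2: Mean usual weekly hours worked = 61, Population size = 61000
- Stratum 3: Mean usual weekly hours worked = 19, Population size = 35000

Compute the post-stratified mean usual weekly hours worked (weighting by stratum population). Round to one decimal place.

45.0

Σ Nₕ·x̄ₕ = 44×61000 + 61×61000 + 19×35000
  = 7070000
Σ Nₕ = 61000 + 61000 + 35000 = 157000
Overall mean = 7070000 / 157000 = 45.031847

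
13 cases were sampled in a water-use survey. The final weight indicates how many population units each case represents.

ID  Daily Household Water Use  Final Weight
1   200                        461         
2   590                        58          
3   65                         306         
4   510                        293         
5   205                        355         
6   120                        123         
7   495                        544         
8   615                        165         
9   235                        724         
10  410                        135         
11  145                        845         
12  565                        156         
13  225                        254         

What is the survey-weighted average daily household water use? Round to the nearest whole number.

Weighted sum = 1247335
Sum of weights = 4419
Weighted mean = 1247335 / 4419 = 282.26635

282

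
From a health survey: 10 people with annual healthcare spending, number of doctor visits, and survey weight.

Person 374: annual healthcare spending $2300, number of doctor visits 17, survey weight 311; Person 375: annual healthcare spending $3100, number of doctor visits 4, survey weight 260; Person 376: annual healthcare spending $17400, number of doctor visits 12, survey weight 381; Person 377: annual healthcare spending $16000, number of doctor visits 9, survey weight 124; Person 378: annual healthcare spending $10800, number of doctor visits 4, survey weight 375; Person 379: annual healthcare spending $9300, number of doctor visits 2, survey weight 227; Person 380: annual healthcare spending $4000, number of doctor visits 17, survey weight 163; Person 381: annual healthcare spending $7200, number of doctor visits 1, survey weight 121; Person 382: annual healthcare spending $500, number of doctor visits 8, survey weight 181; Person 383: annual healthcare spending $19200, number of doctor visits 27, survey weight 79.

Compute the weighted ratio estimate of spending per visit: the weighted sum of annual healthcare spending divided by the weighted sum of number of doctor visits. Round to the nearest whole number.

950

Σ wᵢ·y = 2300×311 + 3100×260 + 17400×381 + 16000×124 + 10800×375 + 9300×227 + 4000×163 + 7200×121 + 500×181 + 19200×79
  = 715300 + 806000 + 6629400 + 1984000 + 4050000 + 2111100 + 652000 + 871200 + 90500 + 1516800 = 19426300
Σ wᵢ·x = 20442
Ratio = 19426300 / 20442 = 950.31308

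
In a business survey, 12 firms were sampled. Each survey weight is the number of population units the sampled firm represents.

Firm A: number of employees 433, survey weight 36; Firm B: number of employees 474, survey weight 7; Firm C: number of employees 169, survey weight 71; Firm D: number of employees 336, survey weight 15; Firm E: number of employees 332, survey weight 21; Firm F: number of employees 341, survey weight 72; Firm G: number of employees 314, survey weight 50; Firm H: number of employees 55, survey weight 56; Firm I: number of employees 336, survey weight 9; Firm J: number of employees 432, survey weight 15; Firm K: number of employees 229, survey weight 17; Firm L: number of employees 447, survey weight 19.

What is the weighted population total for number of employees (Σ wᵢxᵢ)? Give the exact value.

108139

Weighted total = 108139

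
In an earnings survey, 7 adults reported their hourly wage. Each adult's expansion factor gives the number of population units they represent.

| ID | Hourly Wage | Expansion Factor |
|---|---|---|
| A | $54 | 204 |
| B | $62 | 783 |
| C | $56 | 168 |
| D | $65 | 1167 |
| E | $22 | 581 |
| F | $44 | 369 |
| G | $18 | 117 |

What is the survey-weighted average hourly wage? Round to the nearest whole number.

Weighted sum = 175949
Sum of weights = 204 + 783 + 168 + 1167 + 581 + 369 + 117 = 3389
Weighted mean = 175949 / 3389 = 51.917675

52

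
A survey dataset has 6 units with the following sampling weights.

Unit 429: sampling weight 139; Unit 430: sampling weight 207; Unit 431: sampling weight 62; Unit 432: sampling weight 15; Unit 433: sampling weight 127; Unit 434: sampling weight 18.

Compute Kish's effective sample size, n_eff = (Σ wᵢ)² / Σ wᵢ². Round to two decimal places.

3.90

Σ wᵢ = 139 + 207 + 62 + 15 + 127 + 18 = 568
Σ wᵢ² = 19321 + 42849 + 3844 + 225 + 16129 + 324 = 82692
n_eff = 568² / 82692 = 322624 / 82692 = 3.9015141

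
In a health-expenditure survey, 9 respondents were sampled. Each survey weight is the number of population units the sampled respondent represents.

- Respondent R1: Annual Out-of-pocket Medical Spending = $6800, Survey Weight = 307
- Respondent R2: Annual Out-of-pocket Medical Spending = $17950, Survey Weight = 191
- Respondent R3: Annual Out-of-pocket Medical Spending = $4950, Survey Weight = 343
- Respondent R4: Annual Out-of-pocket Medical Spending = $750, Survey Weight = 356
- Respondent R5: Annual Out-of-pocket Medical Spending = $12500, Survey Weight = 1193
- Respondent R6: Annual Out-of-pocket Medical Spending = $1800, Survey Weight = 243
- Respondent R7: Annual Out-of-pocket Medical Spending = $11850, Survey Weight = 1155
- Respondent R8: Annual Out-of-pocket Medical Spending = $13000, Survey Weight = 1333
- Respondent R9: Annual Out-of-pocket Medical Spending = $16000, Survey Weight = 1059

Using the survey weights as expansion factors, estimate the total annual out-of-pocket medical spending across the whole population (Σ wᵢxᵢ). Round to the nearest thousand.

Weighted total = 6800×307 + 17950×191 + 4950×343 + 750×356 + 12500×1193 + 1800×243 + 11850×1155 + 13000×1333 + 16000×1059
  = 70790550

70791000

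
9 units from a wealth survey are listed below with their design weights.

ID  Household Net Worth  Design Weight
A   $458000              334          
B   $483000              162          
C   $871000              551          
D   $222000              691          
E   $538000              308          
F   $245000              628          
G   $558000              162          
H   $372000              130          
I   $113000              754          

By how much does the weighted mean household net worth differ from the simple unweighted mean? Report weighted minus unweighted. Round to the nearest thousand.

-50000

Unweighted sum = 458000 + 483000 + 871000 + 222000 + 538000 + 245000 + 558000 + 372000 + 113000 = 3860000
Unweighted mean = 3860000 / 9 = 428888.89
Weighted sum = 458000×334 + 483000×162 + 871000×551 + 222000×691 + 538000×308 + 245000×628 + 558000×162 + 372000×130 + 113000×754
  = 1408063000
Sum of weights = 334 + 162 + 551 + 691 + 308 + 628 + 162 + 130 + 754 = 3720
Weighted mean = 1408063000 / 3720 = 378511.56
Difference (weighted minus unweighted) = -50377.33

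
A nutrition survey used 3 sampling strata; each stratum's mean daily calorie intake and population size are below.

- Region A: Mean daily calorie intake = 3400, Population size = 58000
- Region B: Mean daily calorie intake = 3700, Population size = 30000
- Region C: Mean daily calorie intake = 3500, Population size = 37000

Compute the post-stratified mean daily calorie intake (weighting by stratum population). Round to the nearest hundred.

3500

Σ Nₕ·x̄ₕ = 437700000
Σ Nₕ = 58000 + 30000 + 37000 = 125000
Overall mean = 437700000 / 125000 = 3501.6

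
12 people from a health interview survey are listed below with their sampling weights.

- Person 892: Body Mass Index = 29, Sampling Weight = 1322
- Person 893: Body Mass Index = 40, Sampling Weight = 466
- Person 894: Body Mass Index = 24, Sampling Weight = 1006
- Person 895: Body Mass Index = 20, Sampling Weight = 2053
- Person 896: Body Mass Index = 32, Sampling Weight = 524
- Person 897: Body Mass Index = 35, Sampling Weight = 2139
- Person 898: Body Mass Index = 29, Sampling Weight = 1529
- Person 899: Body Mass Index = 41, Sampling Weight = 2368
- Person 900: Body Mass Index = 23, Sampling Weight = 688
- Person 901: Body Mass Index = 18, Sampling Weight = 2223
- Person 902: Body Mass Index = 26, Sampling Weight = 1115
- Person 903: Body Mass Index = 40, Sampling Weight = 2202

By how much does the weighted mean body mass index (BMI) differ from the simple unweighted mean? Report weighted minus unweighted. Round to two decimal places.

Unweighted sum = 29 + 40 + 24 + 20 + 32 + 35 + 29 + 41 + 23 + 18 + 26 + 40 = 357
Unweighted mean = 357 / 12 = 29.75
Weighted sum = 29×1322 + 40×466 + 24×1006 + 20×2053 + 32×524 + 35×2139 + 29×1529 + 41×2368 + 23×688 + 18×2223 + 26×1115 + 40×2202
  = 38338 + 18640 + 24144 + 41060 + 16768 + 74865 + 44341 + 97088 + 15824 + 40014 + 28990 + 88080 = 528152
Sum of weights = 1322 + 466 + 1006 + 2053 + 524 + 2139 + 1529 + 2368 + 688 + 2223 + 1115 + 2202 = 17635
Weighted mean = 528152 / 17635 = 29.949079
Difference (weighted minus unweighted) = 0.19907854

0.20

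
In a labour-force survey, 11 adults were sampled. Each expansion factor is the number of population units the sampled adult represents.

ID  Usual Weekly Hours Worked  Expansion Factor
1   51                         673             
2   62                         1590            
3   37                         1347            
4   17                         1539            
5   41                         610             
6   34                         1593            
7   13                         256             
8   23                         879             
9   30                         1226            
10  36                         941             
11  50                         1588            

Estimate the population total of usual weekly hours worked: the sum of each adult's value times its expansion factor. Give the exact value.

461678

Weighted total = 51×673 + 62×1590 + 37×1347 + 17×1539 + 41×610 + 34×1593 + 13×256 + 23×879 + 30×1226 + 36×941 + 50×1588
  = 34323 + 98580 + 49839 + 26163 + 25010 + 54162 + 3328 + 20217 + 36780 + 33876 + 79400 = 461678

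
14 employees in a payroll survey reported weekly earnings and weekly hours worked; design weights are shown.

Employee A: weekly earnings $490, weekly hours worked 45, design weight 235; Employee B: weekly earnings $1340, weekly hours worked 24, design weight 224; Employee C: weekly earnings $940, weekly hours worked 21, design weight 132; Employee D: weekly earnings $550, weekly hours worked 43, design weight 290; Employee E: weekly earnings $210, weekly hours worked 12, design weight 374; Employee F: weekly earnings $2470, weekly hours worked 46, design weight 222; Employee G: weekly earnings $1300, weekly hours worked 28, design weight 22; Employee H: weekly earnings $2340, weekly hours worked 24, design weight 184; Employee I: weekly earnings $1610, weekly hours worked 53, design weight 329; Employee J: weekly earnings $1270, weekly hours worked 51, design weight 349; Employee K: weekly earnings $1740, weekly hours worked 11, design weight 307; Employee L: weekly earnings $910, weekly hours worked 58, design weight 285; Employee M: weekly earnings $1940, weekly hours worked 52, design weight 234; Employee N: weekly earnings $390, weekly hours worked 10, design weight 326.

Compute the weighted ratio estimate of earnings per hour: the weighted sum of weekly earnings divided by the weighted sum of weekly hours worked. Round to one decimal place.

Σ wᵢ·y = 4132480
Σ wᵢ·x = 121496
Ratio = 4132480 / 121496 = 34.013301

34.0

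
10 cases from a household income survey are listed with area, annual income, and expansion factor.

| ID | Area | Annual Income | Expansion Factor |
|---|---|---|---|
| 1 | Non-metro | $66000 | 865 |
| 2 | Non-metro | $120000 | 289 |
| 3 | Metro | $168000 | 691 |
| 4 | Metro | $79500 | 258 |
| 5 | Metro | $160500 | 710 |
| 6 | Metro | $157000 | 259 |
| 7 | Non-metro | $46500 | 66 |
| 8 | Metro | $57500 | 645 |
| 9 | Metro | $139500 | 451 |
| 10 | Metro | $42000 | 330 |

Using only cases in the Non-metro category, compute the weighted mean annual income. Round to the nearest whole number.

77737

Non-metro rows: 1, 2, 7
Weighted sum = 66000×865 + 120000×289 + 46500×66
  = 57090000 + 34680000 + 3069000 = 94839000
Sum of weights = 865 + 289 + 66 = 1220
Weighted mean = 94839000 / 1220 = 77736.885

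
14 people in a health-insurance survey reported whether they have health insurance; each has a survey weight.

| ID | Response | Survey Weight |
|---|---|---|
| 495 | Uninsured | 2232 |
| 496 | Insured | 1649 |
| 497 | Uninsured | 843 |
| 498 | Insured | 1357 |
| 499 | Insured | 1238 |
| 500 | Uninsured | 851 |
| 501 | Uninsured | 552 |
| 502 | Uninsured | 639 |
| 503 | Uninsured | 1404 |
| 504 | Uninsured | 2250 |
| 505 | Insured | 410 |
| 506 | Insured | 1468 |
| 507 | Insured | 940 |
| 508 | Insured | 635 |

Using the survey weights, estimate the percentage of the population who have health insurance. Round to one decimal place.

Sum of weights for 'Insured' = 1649 + 1357 + 1238 + 410 + 1468 + 940 + 635 = 7697
Total weight = 16468
Weighted proportion = 7697 / 16468 = 0.4673913 → 46.73913%

46.7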